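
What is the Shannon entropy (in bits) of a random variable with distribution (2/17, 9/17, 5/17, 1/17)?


H = -sum(p_i * log2(p_i)). Terms: -(2/17)*log2(2/17) = 0.363231; -(9/17)*log2(9/17) = 0.485755; -(5/17)*log2(5/17) = 0.519275; -(1/17)*log2(1/17) = 0.240439. H = 0.363231 + 0.485755 + 0.519275 + 0.240439 = 1.6087

1.6087 bits


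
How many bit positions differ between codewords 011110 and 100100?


Count differing positions: ^ ^ ^ . ^ . = 4 differences

4


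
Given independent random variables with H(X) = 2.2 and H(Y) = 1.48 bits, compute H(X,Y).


For independent variables, H(X,Y) = H(X) + H(Y) = 2.2 + 1.48 = 3.68

3.68 bits


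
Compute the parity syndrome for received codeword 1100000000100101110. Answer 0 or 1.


Syndrome = XOR of all bits = 1 XOR 1 XOR 0 XOR 0 XOR 0 XOR 0 XOR 0 XOR 0 XOR 0 XOR 0 XOR 1 XOR 0 XOR 0 XOR 1 XOR 0 XOR 1 XOR 1 XOR 1 XOR 0 = 1

1


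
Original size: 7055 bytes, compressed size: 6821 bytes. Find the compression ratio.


Ratio = original / compressed = 7055 / 6821 = 1.0343

1.0343


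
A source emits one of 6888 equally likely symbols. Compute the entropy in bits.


H = log2(n) = log2(6888) = 12.7499

12.7499 bits


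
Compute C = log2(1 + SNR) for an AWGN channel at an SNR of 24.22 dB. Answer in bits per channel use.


SNR_linear = 10^(24.22/10) = 264.2409; C = log2(1 + SNR_linear) = log2(1 + 264.2409) = 8.0512

8.0512 bits/channel use


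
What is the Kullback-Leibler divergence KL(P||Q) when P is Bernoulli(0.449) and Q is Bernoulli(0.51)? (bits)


KL = p*log2(p/q) + (1-p)*log2((1-p)/(1-q)) = 0.449*log2(0.449/0.51) + 0.551*log2(0.551/0.49) = 0.0108

0.0108 bits


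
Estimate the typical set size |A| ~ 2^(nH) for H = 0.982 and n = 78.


log2|A_typical| = nH = 78 * 0.982 = 76.596, so |A_typical| ~ 2^76.596 = 1.142e+23

1.142e+23


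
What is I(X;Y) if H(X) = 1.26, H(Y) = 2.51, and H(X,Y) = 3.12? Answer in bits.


I(X;Y) = H(X) + H(Y) - H(X,Y) = 1.26 + 2.51 - 3.12 = 0.65

0.65 bits


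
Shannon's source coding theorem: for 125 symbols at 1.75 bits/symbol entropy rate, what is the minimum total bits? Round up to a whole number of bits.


Minimum bits >= n * H = 125 * 1.75 = 218.75, rounded up to a whole number of bits = 219

219 bits


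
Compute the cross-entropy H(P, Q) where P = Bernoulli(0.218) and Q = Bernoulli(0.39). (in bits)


H(P,Q) = -p*log2(q) - (1-p)*log2(1-q). -0.218*log2(0.39) = 0.296143; -0.782*log2(0.61) = 0.557659. H(P,Q) = 0.296143 + 0.557659 = 0.8538

0.8538 bits


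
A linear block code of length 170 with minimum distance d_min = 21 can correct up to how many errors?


Correction capability = floor((d-1)/2) = floor((21-1)/2) = 10

10 errors


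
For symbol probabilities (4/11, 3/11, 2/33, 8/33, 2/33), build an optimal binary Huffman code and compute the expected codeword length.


Huffman construction (repeatedly merge the two least-probable nodes; each merge adds 1 bit to every symbol beneath it): 2/33 + 2/33 = 4/33; 4/33 + 8/33 = 4/11; 3/11 + 4/11 = 7/11; 4/11 + 7/11 = 1. Resulting codeword lengths (in the order the probabilities were given): (2, 2, 3, 2, 3). L_avg = sum(p_i * l_i) = 4/11*2 + 3/11*2 + 2/33*3 + 8/33*2 + 2/33*3 = 70/33 = 2.1212

2.1212 bits


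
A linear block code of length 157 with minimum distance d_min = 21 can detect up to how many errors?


Detection capability = d_min - 1 = 21 - 1 = 20

20 errors


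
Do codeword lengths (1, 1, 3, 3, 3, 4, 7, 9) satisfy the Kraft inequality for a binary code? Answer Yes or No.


Kraft sum = sum(2^(-l_i)) = 1.4473, need <= 1. Result: violated (a binary prefix-free code with these lengths cannot exist)

No


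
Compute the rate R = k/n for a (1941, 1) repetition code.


Rate = k/n = 1/1941

1/1941


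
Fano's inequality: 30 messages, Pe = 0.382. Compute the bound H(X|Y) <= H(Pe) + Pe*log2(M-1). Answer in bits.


H(Pe) = -Pe*log2(Pe) - (1-Pe)*log2(1-Pe) = -0.382*log2(0.382) - 0.618*log2(0.618) = 0.530352 + 0.429091 = 0.9594. Pe*log2(M-1) = 0.382*log2(29) = 1.855749. Bound = H(Pe) + Pe*log2(M-1) = 0.530352 + 0.429091 + 1.855749 = 2.8152

2.8152 bits


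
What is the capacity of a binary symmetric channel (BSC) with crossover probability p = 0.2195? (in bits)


H(p) = -p*log2(p) - (1-p)*log2(1-p) = -0.2195*log2(0.2195) - 0.7805*log2(0.7805) = 0.480202 + 0.279052 = 0.7593. C = 1 - H(p) = 1 - 0.7593 = 0.2407

0.2407 bits


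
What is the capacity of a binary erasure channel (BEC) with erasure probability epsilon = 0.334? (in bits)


C = 1 - epsilon = 1 - 0.334 = 0.666

0.666 bits


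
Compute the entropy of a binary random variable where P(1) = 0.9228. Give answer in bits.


H = -p*log2(p) - (1-p)*log2(1-p). -0.9228*log2(0.9228) = 0.106962; -0.0772*log2(0.0772) = 0.285274. H = 0.106962 + 0.285274 = 0.3922

0.3922 bits


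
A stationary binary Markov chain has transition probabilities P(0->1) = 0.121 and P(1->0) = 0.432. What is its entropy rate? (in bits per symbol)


Stationary distribution: pi_0 = p10/(p01+p10) = 0.7812, pi_1 = 0.2188. Entropy rate H' = pi_0*H(p01) + pi_1*H(p10) = 0.7812*0.5322 + 0.2188*0.9866 = 0.6317

0.6317 bits/symbol


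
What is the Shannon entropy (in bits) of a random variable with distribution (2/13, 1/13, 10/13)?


H = -sum(p_i * log2(p_i)). Terms: -(2/13)*log2(2/13) = 0.415452; -(1/13)*log2(1/13) = 0.284649; -(10/13)*log2(10/13) = 0.291163. H = 0.415452 + 0.284649 + 0.291163 = 0.9913

0.9913 bits


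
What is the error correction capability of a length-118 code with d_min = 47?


Correction capability = floor((d-1)/2) = floor((47-1)/2) = 23

23 errors


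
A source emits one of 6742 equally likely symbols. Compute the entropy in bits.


H = log2(n) = log2(6742) = 12.719

12.719 bits


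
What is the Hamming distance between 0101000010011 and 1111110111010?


Count differing positions: ^ . ^ . ^ ^ . ^ . ^ . . ^ = 7 differences

7


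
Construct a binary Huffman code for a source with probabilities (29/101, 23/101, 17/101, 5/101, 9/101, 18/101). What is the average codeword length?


Huffman construction (repeatedly merge the two least-probable nodes; each merge adds 1 bit to every symbol beneath it): 5/101 + 9/101 = 14/101; 14/101 + 17/101 = 31/101; 18/101 + 23/101 = 41/101; 29/101 + 31/101 = 60/101; 41/101 + 60/101 = 1. Resulting codeword lengths (in the order the probabilities were given): (2, 2, 3, 4, 4, 2). L_avg = sum(p_i * l_i) = 29/101*2 + 23/101*2 + 17/101*3 + 5/101*4 + 9/101*4 + 18/101*2 = 247/101 = 2.4455

2.4455 bits


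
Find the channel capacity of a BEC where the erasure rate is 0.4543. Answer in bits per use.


C = 1 - epsilon = 1 - 0.4543 = 0.5457

0.5457 bits


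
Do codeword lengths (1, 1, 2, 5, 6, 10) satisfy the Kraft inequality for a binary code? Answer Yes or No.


Kraft sum = sum(2^(-l_i)) = 1.2979, need <= 1. Result: violated (a binary prefix-free code with these lengths cannot exist)

No


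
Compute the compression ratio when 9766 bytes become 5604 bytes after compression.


Ratio = original / compressed = 9766 / 5604 = 1.7427

1.7427


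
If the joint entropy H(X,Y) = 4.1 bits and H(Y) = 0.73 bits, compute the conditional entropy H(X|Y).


H(X|Y) = H(X,Y) - H(Y) = 4.1 - 0.73 = 3.37

3.37 bits


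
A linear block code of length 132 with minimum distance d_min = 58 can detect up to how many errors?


Detection capability = d_min - 1 = 58 - 1 = 57

57 errors


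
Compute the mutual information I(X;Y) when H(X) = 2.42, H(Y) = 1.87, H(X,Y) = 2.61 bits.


I(X;Y) = H(X) + H(Y) - H(X,Y) = 2.42 + 1.87 - 2.61 = 1.68

1.68 bits


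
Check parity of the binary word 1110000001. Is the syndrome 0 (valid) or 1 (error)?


Syndrome = XOR of all bits = 1 XOR 1 XOR 1 XOR 0 XOR 0 XOR 0 XOR 0 XOR 0 XOR 0 XOR 1 = 0

0


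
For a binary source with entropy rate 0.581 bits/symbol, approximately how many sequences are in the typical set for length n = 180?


log2|A_typical| = nH = 180 * 0.581 = 104.58, so |A_typical| ~ 2^104.58 = 3.032e+31

3.032e+31


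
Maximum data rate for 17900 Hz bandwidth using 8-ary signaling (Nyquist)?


Rate = 2 * B * log2(M) = 2 * 17900 * 3.0 = 107400.0

107400.0 bps


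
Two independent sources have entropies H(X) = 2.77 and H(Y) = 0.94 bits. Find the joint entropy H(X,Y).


For independent variables, H(X,Y) = H(X) + H(Y) = 2.77 + 0.94 = 3.71

3.71 bits


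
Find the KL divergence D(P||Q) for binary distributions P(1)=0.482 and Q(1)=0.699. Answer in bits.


KL = p*log2(p/q) + (1-p)*log2((1-p)/(1-q)) = 0.482*log2(0.482/0.699) + 0.518*log2(0.518/0.301) = 0.1472

0.1472 bits


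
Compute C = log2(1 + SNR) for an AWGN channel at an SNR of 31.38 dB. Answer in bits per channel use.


SNR_linear = 10^(31.38/10) = 1374.042; C = log2(1 + SNR_linear) = log2(1 + 1374.042) = 10.4253

10.4253 bits/channel use


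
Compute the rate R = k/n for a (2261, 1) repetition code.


Rate = k/n = 1/2261

1/2261


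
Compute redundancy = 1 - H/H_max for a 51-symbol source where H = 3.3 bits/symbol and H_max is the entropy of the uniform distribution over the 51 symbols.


H_max = log2(K) = log2(51) = 5.6724 bits/symbol. Redundancy = 1 - H/H_max = 1 - 3.3/5.6724 = 1 - 0.5818 = 0.4182

0.4182


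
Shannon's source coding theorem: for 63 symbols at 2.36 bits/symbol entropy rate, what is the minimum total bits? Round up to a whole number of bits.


Minimum bits >= n * H = 63 * 2.36 = 148.68, rounded up to a whole number of bits = 149

149 bits


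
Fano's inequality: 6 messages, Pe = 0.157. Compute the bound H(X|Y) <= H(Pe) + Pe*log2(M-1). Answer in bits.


H(Pe) = -Pe*log2(Pe) - (1-Pe)*log2(1-Pe) = -0.157*log2(0.157) - 0.843*log2(0.843) = 0.419373 + 0.207711 = 0.6271. Pe*log2(M-1) = 0.157*log2(5) = 0.364543. Bound = H(Pe) + Pe*log2(M-1) = 0.419373 + 0.207711 + 0.364543 = 0.9916

0.9916 bits


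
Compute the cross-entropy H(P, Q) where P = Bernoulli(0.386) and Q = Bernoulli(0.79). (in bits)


H(P,Q) = -p*log2(q) - (1-p)*log2(1-q). -0.386*log2(0.79) = 0.131269; -0.614*log2(0.21) = 1.382445. H(P,Q) = 0.131269 + 1.382445 = 1.5137

1.5137 bits


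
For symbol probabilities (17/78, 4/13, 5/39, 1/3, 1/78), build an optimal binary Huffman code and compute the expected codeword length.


Huffman construction (repeatedly merge the two least-probable nodes; each merge adds 1 bit to every symbol beneath it): 1/78 + 5/39 = 11/78; 11/78 + 17/78 = 14/39; 4/13 + 1/3 = 25/39; 14/39 + 25/39 = 1. Resulting codeword lengths (in the order the probabilities were given): (2, 2, 3, 2, 3). L_avg = sum(p_i * l_i) = 17/78*2 + 4/13*2 + 5/39*3 + 1/3*2 + 1/78*3 = 167/78 = 2.141

2.141 bits


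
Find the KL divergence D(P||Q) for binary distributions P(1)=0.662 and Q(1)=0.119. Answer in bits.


KL = p*log2(p/q) + (1-p)*log2((1-p)/(1-q)) = 0.662*log2(0.662/0.119) + 0.338*log2(0.338/0.881) = 1.1719

1.1719 bits


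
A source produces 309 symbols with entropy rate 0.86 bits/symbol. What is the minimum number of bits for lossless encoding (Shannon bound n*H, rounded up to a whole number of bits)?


Minimum bits >= n * H = 309 * 0.86 = 265.74, rounded up to a whole number of bits = 266

266 bits


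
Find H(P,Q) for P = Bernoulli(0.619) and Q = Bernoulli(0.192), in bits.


H(P,Q) = -p*log2(q) - (1-p)*log2(1-q). -0.619*log2(0.192) = 1.473729; -0.381*log2(0.808) = 0.117185. H(P,Q) = 1.473729 + 0.117185 = 1.5909

1.5909 bits


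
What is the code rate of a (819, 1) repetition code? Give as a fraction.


Rate = k/n = 1/819

1/819


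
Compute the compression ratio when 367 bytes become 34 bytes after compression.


Ratio = original / compressed = 367 / 34 = 10.7941

10.7941


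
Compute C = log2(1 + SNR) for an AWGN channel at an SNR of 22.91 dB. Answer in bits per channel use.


SNR_linear = 10^(22.91/10) = 195.4339; C = log2(1 + SNR_linear) = log2(1 + 195.4339) = 7.6179

7.6179 bits/channel use


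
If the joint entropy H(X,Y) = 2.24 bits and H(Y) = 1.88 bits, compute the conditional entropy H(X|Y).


H(X|Y) = H(X,Y) - H(Y) = 2.24 - 1.88 = 0.36

0.36 bits


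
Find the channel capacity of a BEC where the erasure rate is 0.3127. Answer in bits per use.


C = 1 - epsilon = 1 - 0.3127 = 0.6873

0.6873 bits


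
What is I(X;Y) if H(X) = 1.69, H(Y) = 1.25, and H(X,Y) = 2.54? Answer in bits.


I(X;Y) = H(X) + H(Y) - H(X,Y) = 1.69 + 1.25 - 2.54 = 0.4

0.4 bits


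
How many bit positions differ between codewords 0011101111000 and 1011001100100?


Count differing positions: ^ . . . ^ . . . ^ ^ ^ . . = 5 differences

5


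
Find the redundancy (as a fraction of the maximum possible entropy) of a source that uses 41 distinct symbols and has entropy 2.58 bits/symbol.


H_max = log2(K) = log2(41) = 5.3576 bits/symbol. Redundancy = 1 - H/H_max = 1 - 2.58/5.3576 = 1 - 0.4816 = 0.5184

0.5184


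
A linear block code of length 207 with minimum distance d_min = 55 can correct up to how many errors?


Correction capability = floor((d-1)/2) = floor((55-1)/2) = 27

27 errors


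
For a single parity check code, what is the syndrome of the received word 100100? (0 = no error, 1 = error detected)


Syndrome = XOR of all bits = 1 XOR 0 XOR 0 XOR 1 XOR 0 XOR 0 = 0

0


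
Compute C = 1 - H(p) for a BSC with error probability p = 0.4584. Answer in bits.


H(p) = -p*log2(p) - (1-p)*log2(1-p) = -0.4584*log2(0.4584) - 0.5416*log2(0.5416) = 0.515847 + 0.479154 = 0.995. C = 1 - H(p) = 1 - 0.995 = 0.005

0.005 bits


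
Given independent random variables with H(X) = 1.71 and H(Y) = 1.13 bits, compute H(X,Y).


For independent variables, H(X,Y) = H(X) + H(Y) = 1.71 + 1.13 = 2.84

2.84 bits


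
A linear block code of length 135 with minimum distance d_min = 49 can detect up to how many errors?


Detection capability = d_min - 1 = 49 - 1 = 48

48 errors


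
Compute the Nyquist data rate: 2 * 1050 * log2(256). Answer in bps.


Rate = 2 * B * log2(M) = 2 * 1050 * 8.0 = 16800.0

16800.0 bps


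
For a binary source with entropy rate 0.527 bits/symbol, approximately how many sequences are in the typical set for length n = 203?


log2|A_typical| = nH = 203 * 0.527 = 106.981, so |A_typical| ~ 2^106.981 = 1.601e+32

1.601e+32


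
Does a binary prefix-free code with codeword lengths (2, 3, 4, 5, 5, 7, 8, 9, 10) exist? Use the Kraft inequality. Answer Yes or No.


Kraft sum = sum(2^(-l_i)) = 0.5146, need <= 1. Result: satisfied (a binary prefix-free code with these lengths exists)

Yes


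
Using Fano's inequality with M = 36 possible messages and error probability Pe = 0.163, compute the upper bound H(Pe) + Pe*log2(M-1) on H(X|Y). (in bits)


H(Pe) = -Pe*log2(Pe) - (1-Pe)*log2(1-Pe) = -0.163*log2(0.163) - 0.837*log2(0.837) = 0.426580 + 0.214858 = 0.6414. Pe*log2(M-1) = 0.163*log2(35) = 0.836073. Bound = H(Pe) + Pe*log2(M-1) = 0.426580 + 0.214858 + 0.836073 = 1.4775

1.4775 bits


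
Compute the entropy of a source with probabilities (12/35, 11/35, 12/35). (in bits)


H = -sum(p_i * log2(p_i)). Terms: -(12/35)*log2(12/35) = 0.529481; -(11/35)*log2(11/35) = 0.524810; -(12/35)*log2(12/35) = 0.529481. H = 0.529481 + 0.524810 + 0.529481 = 1.5838

1.5838 bits


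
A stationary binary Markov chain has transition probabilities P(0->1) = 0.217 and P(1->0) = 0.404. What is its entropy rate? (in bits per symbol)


Stationary distribution: pi_0 = p10/(p01+p10) = 0.6506, pi_1 = 0.3494. Entropy rate H' = pi_0*H(p01) + pi_1*H(p10) = 0.6506*0.7547 + 0.3494*0.9732 = 0.831

0.831 bits/symbol


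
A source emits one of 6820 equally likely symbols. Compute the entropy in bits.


H = log2(n) = log2(6820) = 12.7356

12.7356 bits


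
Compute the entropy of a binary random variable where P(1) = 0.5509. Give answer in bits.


H = -p*log2(p) - (1-p)*log2(1-p). -0.5509*log2(0.5509) = 0.473850; -0.4491*log2(0.4491) = 0.518662. H = 0.473850 + 0.518662 = 0.9925

0.9925 bits


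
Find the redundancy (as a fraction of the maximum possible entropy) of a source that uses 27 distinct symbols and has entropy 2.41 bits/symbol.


H_max = log2(K) = log2(27) = 4.7549 bits/symbol. Redundancy = 1 - H/H_max = 1 - 2.41/4.7549 = 1 - 0.5068 = 0.4932

0.4932


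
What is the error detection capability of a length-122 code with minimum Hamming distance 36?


Detection capability = d_min - 1 = 36 - 1 = 35

35 errors


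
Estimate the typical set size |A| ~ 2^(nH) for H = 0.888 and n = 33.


log2|A_typical| = nH = 33 * 0.888 = 29.304, so |A_typical| ~ 2^29.304 = 6.628e+08

6.628e+08


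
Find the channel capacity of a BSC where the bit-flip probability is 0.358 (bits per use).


H(p) = -p*log2(p) - (1-p)*log2(1-p) = -0.358*log2(0.358) - 0.642*log2(0.642) = 0.530545 + 0.410466 = 0.941. C = 1 - H(p) = 1 - 0.941 = 0.059

0.059 bits


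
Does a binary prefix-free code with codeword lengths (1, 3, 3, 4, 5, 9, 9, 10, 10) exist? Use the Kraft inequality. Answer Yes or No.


Kraft sum = sum(2^(-l_i)) = 0.8496, need <= 1. Result: satisfied (a binary prefix-free code with these lengths exists)

Yes


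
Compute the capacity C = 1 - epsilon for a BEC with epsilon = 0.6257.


C = 1 - epsilon = 1 - 0.6257 = 0.3743

0.3743 bits


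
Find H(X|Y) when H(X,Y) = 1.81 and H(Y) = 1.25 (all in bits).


H(X|Y) = H(X,Y) - H(Y) = 1.81 - 1.25 = 0.56

0.56 bits


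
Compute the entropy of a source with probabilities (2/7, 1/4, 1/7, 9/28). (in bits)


H = -sum(p_i * log2(p_i)). Terms: -(2/7)*log2(2/7) = 0.516387; -(1/4)*log2(1/4) = 0.500000; -(1/7)*log2(1/7) = 0.401051; -(9/28)*log2(9/28) = 0.526317. H = 0.516387 + 0.500000 + 0.401051 + 0.526317 = 1.9438

1.9438 bits


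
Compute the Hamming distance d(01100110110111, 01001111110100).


Count differing positions: . . ^ . ^ . . ^ . . . . ^ ^ = 5 differences

5


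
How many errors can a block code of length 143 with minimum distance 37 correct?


Correction capability = floor((d-1)/2) = floor((37-1)/2) = 18

18 errors


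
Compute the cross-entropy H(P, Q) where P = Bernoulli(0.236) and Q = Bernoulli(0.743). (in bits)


H(P,Q) = -p*log2(q) - (1-p)*log2(1-q). -0.236*log2(0.743) = 0.101142; -0.764*log2(0.257) = 1.497562. H(P,Q) = 0.101142 + 1.497562 = 1.5987

1.5987 bits


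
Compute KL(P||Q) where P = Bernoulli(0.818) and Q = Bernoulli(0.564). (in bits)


KL = p*log2(p/q) + (1-p)*log2((1-p)/(1-q)) = 0.818*log2(0.818/0.564) + 0.182*log2(0.182/0.436) = 0.2094

0.2094 bits


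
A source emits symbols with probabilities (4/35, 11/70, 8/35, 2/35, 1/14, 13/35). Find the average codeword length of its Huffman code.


Huffman construction (repeatedly merge the two least-probable nodes; each merge adds 1 bit to every symbol beneath it): 2/35 + 1/14 = 9/70; 4/35 + 9/70 = 17/70; 11/70 + 8/35 = 27/70; 17/70 + 13/35 = 43/70; 27/70 + 43/70 = 1. Resulting codeword lengths (in the order the probabilities were given): (3, 2, 2, 4, 4, 2). L_avg = sum(p_i * l_i) = 4/35*3 + 11/70*2 + 8/35*2 + 2/35*4 + 1/14*4 + 13/35*2 = 83/35 = 2.3714

2.3714 bits


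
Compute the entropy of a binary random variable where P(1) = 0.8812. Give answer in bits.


H = -p*log2(p) - (1-p)*log2(1-p). -0.8812*log2(0.8812) = 0.160783; -0.1188*log2(0.1188) = 0.365119. H = 0.160783 + 0.365119 = 0.5259

0.5259 bits


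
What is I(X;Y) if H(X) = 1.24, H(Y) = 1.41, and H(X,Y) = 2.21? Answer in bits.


I(X;Y) = H(X) + H(Y) - H(X,Y) = 1.24 + 1.41 - 2.21 = 0.44

0.44 bits


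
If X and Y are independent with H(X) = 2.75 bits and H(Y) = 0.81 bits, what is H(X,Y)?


For independent variables, H(X,Y) = H(X) + H(Y) = 2.75 + 0.81 = 3.56

3.56 bits


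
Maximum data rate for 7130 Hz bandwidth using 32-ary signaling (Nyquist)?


Rate = 2 * B * log2(M) = 2 * 7130 * 5.0 = 71300.0

71300.0 bps


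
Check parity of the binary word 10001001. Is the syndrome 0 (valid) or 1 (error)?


Syndrome = XOR of all bits = 1 XOR 0 XOR 0 XOR 0 XOR 1 XOR 0 XOR 0 XOR 1 = 1

1


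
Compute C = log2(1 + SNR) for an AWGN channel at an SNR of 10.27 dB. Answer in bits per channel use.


SNR_linear = 10^(10.27/10) = 10.6414; C = log2(1 + SNR_linear) = log2(1 + 10.6414) = 3.5412

3.5412 bits/channel use


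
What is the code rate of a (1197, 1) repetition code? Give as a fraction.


Rate = k/n = 1/1197

1/1197


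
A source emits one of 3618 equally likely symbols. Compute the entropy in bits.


H = log2(n) = log2(3618) = 11.821

11.821 bits


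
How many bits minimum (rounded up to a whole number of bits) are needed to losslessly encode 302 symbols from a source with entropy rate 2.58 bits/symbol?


Minimum bits >= n * H = 302 * 2.58 = 779.16, rounded up to a whole number of bits = 780

780 bits


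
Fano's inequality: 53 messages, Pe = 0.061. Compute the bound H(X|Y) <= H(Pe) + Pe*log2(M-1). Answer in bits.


H(Pe) = -Pe*log2(Pe) - (1-Pe)*log2(1-Pe) = -0.061*log2(0.061) - 0.939*log2(0.939) = 0.246138 + 0.085264 = 0.3314. Pe*log2(M-1) = 0.061*log2(52) = 0.347727. Bound = H(Pe) + Pe*log2(M-1) = 0.246138 + 0.085264 + 0.347727 = 0.6791

0.6791 bits


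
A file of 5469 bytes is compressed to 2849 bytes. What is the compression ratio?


Ratio = original / compressed = 5469 / 2849 = 1.9196

1.9196


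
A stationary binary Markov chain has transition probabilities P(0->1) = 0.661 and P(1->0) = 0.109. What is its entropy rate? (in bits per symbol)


Stationary distribution: pi_0 = p10/(p01+p10) = 0.1416, pi_1 = 0.8584. Entropy rate H' = pi_0*H(p01) + pi_1*H(p10) = 0.1416*0.9239 + 0.8584*0.4969 = 0.5573

0.5573 bits/symbol


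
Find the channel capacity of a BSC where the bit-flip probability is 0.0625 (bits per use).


H(p) = -p*log2(p) - (1-p)*log2(1-p) = -0.0625*log2(0.0625) - 0.9375*log2(0.9375) = 0.250000 + 0.087290 = 0.3373. C = 1 - H(p) = 1 - 0.3373 = 0.6627

0.6627 bits


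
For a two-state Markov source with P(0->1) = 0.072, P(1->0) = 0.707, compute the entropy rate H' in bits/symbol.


Stationary distribution: pi_0 = p10/(p01+p10) = 0.9076, pi_1 = 0.0924. Entropy rate H' = pi_0*H(p01) + pi_1*H(p10) = 0.9076*0.3733 + 0.0924*0.8726 = 0.4195

0.4195 bits/symbol


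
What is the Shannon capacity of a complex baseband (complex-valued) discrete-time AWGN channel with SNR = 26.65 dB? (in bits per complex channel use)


SNR_linear = 10^(26.65/10) = 462.381; C = log2(1 + SNR_linear) = log2(1 + 462.381) = 8.8561

8.8561 bits/channel use


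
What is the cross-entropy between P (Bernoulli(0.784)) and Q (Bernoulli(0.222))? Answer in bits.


H(P,Q) = -p*log2(q) - (1-p)*log2(1-q). -0.784*log2(0.222) = 1.702353; -0.216*log2(0.778) = 0.078226. H(P,Q) = 1.702353 + 0.078226 = 1.7806

1.7806 bits


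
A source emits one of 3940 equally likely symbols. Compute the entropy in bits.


H = log2(n) = log2(3940) = 11.944

11.944 bits


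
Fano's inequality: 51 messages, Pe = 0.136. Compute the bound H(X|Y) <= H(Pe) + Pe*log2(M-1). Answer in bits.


H(Pe) = -Pe*log2(Pe) - (1-Pe)*log2(1-Pe) = -0.136*log2(0.136) - 0.864*log2(0.864) = 0.391452 + 0.182215 = 0.5737. Pe*log2(M-1) = 0.136*log2(50) = 0.767564. Bound = H(Pe) + Pe*log2(M-1) = 0.391452 + 0.182215 + 0.767564 = 1.3412

1.3412 bits


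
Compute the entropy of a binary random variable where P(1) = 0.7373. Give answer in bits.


H = -p*log2(p) - (1-p)*log2(1-p). -0.7373*log2(0.7373) = 0.324173; -0.2627*log2(0.2627) = 0.506620. H = 0.324173 + 0.506620 = 0.8308

0.8308 bits


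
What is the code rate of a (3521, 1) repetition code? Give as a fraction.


Rate = k/n = 1/3521

1/3521


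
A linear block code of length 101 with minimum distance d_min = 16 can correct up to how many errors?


Correction capability = floor((d-1)/2) = floor((16-1)/2) = 7

7 errors


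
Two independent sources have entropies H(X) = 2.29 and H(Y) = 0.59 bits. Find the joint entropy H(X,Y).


For independent variables, H(X,Y) = H(X) + H(Y) = 2.29 + 0.59 = 2.88

2.88 bits


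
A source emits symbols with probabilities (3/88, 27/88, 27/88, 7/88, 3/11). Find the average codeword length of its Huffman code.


Huffman construction (repeatedly merge the two least-probable nodes; each merge adds 1 bit to every symbol beneath it): 3/88 + 7/88 = 5/44; 5/44 + 3/11 = 17/44; 27/88 + 27/88 = 27/44; 17/44 + 27/44 = 1. Resulting codeword lengths (in the order the probabilities were given): (3, 2, 2, 3, 2). L_avg = sum(p_i * l_i) = 3/88*3 + 27/88*2 + 27/88*2 + 7/88*3 + 3/11*2 = 93/44 = 2.1136

2.1136 bits


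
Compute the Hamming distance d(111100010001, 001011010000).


Count differing positions: ^ ^ . ^ ^ ^ . . . . . ^ = 6 differences

6


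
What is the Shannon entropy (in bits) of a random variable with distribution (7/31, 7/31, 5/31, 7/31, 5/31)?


H = -sum(p_i * log2(p_i)). Terms: -(7/31)*log2(7/31) = 0.484771; -(7/31)*log2(7/31) = 0.484771; -(5/31)*log2(5/31) = 0.424559; -(7/31)*log2(7/31) = 0.484771; -(5/31)*log2(5/31) = 0.424559. H = 0.484771 + 0.484771 + 0.424559 + 0.484771 + 0.424559 = 2.3034

2.3034 bits


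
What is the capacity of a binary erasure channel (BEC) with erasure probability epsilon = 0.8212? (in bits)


C = 1 - epsilon = 1 - 0.8212 = 0.1788

0.1788 bits


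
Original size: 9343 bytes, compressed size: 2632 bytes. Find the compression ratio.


Ratio = original / compressed = 9343 / 2632 = 3.5498

3.5498


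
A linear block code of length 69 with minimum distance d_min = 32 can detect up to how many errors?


Detection capability = d_min - 1 = 32 - 1 = 31

31 errors


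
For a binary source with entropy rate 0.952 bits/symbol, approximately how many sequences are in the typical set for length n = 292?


log2|A_typical| = nH = 292 * 0.952 = 277.984, so |A_typical| ~ 2^277.984 = 4.803e+83

4.803e+83


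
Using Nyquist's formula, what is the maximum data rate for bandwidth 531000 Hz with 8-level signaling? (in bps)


Rate = 2 * B * log2(M) = 2 * 531000 * 3.0 = 3186000.0

3186000.0 bps


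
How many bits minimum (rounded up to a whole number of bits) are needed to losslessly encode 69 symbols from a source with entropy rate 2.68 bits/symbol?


Minimum bits >= n * H = 69 * 2.68 = 184.92, rounded up to a whole number of bits = 185

185 bits


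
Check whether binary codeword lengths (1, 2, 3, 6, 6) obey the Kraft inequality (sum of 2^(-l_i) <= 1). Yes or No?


Kraft sum = sum(2^(-l_i)) = 0.9062, need <= 1. Result: satisfied (a binary prefix-free code with these lengths exists)

Yes


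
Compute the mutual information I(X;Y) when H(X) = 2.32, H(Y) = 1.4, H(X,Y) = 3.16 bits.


I(X;Y) = H(X) + H(Y) - H(X,Y) = 2.32 + 1.4 - 3.16 = 0.56

0.56 bits


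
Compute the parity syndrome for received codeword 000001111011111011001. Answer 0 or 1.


Syndrome = XOR of all bits = 0 XOR 0 XOR 0 XOR 0 XOR 0 XOR 1 XOR 1 XOR 1 XOR 1 XOR 0 XOR 1 XOR 1 XOR 1 XOR 1 XOR 1 XOR 0 XOR 1 XOR 1 XOR 0 XOR 0 XOR 1 = 0

0


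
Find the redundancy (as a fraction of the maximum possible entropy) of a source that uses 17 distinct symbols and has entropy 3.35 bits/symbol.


H_max = log2(K) = log2(17) = 4.0875 bits/symbol. Redundancy = 1 - H/H_max = 1 - 3.35/4.0875 = 1 - 0.8196 = 0.1804

0.1804


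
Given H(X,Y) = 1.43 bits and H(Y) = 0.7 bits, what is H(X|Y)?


H(X|Y) = H(X,Y) - H(Y) = 1.43 - 0.7 = 0.73

0.73 bits


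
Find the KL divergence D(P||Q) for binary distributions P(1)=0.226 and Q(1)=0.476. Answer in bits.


KL = p*log2(p/q) + (1-p)*log2((1-p)/(1-q)) = 0.226*log2(0.226/0.476) + 0.774*log2(0.774/0.524) = 0.1927

0.1927 bits


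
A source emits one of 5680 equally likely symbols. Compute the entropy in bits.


H = log2(n) = log2(5680) = 12.4717

12.4717 bits


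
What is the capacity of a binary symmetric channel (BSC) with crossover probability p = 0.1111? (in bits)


H(p) = -p*log2(p) - (1-p)*log2(1-p) = -0.1111*log2(0.1111) - 0.8889*log2(0.8889) = 0.352195 + 0.151030 = 0.5032. C = 1 - H(p) = 1 - 0.5032 = 0.4968

0.4968 bits


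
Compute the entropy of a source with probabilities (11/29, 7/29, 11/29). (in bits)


H = -sum(p_i * log2(p_i)). Terms: -(11/29)*log2(11/29) = 0.530484; -(7/29)*log2(7/29) = 0.494979; -(11/29)*log2(11/29) = 0.530484. H = 0.530484 + 0.494979 + 0.530484 = 1.5559

1.5559 bits


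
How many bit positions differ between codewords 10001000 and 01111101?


Count differing positions: ^ ^ ^ ^ . ^ . ^ = 6 differences

6


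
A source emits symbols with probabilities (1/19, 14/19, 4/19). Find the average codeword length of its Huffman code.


Huffman construction (repeatedly merge the two least-probable nodes; each merge adds 1 bit to every symbol beneath it): 1/19 + 4/19 = 5/19; 5/19 + 14/19 = 1. Resulting codeword lengths (in the order the probabilities were given): (2, 1, 2). L_avg = sum(p_i * l_i) = 1/19*2 + 14/19*1 + 4/19*2 = 24/19 = 1.2632

1.2632 bits


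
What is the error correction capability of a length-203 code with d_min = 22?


Correction capability = floor((d-1)/2) = floor((22-1)/2) = 10

10 errors


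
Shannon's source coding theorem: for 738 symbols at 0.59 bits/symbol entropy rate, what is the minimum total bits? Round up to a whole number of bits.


Minimum bits >= n * H = 738 * 0.59 = 435.42, rounded up to a whole number of bits = 436

436 bits


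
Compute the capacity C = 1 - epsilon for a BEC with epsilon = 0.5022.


C = 1 - epsilon = 1 - 0.5022 = 0.4978

0.4978 bits


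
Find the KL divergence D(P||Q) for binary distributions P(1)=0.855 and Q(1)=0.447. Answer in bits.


KL = p*log2(p/q) + (1-p)*log2((1-p)/(1-q)) = 0.855*log2(0.855/0.447) + 0.145*log2(0.145/0.553) = 0.52

0.52 bits


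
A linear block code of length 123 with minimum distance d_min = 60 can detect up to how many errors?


Detection capability = d_min - 1 = 60 - 1 = 59

59 errors


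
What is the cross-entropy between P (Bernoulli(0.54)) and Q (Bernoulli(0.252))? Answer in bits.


H(P,Q) = -p*log2(q) - (1-p)*log2(1-q). -0.54*log2(0.252) = 1.073792; -0.46*log2(0.748) = 0.192689. H(P,Q) = 1.073792 + 0.192689 = 1.2665

1.2665 bits


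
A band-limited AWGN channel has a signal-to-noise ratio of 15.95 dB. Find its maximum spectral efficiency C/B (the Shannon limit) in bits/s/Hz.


SNR_linear = 10^(15.95/10) = 39.355; C/B = log2(1 + SNR_linear) = log2(1 + 39.355) = 5.3347

5.3347 bits/s/Hz


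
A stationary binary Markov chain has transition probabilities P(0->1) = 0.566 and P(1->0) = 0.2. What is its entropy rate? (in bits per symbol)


Stationary distribution: pi_0 = p10/(p01+p10) = 0.2611, pi_1 = 0.7389. Entropy rate H' = pi_0*H(p01) + pi_1*H(p10) = 0.2611*0.9874 + 0.7389*0.7219 = 0.7912

0.7912 bits/symbol


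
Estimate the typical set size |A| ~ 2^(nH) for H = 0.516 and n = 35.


log2|A_typical| = nH = 35 * 0.516 = 18.06, so |A_typical| ~ 2^18.06 = 2.733e+05

2.733e+05


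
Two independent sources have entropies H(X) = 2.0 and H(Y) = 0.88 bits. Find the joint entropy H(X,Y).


For independent variables, H(X,Y) = H(X) + H(Y) = 2.0 + 0.88 = 2.88

2.88 bits


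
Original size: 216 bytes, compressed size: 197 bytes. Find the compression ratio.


Ratio = original / compressed = 216 / 197 = 1.0964

1.0964


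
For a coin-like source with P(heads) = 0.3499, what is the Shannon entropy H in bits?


H = -p*log2(p) - (1-p)*log2(1-p). -0.3499*log2(0.3499) = 0.530093; -0.6501*log2(0.6501) = 0.403885. H = 0.530093 + 0.403885 = 0.934

0.934 bits


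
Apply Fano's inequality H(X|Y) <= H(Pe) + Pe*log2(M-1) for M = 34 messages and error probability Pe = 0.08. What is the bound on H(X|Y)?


H(Pe) = -Pe*log2(Pe) - (1-Pe)*log2(1-Pe) = -0.08*log2(0.08) - 0.92*log2(0.92) = 0.291508 + 0.110671 = 0.4022. Pe*log2(M-1) = 0.08*log2(33) = 0.403552. Bound = H(Pe) + Pe*log2(M-1) = 0.291508 + 0.110671 + 0.403552 = 0.8057

0.8057 bits


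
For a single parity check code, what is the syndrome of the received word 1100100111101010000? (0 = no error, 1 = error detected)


Syndrome = XOR of all bits = 1 XOR 1 XOR 0 XOR 0 XOR 1 XOR 0 XOR 0 XOR 1 XOR 1 XOR 1 XOR 1 XOR 0 XOR 1 XOR 0 XOR 1 XOR 0 XOR 0 XOR 0 XOR 0 = 1

1


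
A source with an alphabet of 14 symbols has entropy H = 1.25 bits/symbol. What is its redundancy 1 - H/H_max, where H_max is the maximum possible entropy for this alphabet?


H_max = log2(K) = log2(14) = 3.8074 bits/symbol. Redundancy = 1 - H/H_max = 1 - 1.25/3.8074 = 1 - 0.3283 = 0.6717

0.6717


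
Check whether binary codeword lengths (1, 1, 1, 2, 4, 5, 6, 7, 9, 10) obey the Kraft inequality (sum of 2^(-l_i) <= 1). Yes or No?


Kraft sum = sum(2^(-l_i)) = 1.8701, need <= 1. Result: violated (a binary prefix-free code with these lengths cannot exist)

No


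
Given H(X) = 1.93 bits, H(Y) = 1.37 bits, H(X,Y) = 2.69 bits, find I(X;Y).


I(X;Y) = H(X) + H(Y) - H(X,Y) = 1.93 + 1.37 - 2.69 = 0.61

0.61 bits


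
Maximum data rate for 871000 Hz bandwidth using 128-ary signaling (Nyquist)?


Rate = 2 * B * log2(M) = 2 * 871000 * 7.0 = 12194000.0

12194000.0 bps


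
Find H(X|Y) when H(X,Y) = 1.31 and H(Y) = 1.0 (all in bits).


H(X|Y) = H(X,Y) - H(Y) = 1.31 - 1.0 = 0.31

0.31 bits


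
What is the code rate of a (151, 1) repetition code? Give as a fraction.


Rate = k/n = 1/151

1/151


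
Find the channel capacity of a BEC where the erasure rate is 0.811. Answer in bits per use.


C = 1 - epsilon = 1 - 0.811 = 0.189

0.189 bits


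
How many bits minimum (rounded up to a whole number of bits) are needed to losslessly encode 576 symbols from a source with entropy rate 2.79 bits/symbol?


Minimum bits >= n * H = 576 * 2.79 = 1607.04, rounded up to a whole number of bits = 1608

1608 bits


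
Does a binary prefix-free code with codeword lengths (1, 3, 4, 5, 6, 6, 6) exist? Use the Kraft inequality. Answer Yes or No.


Kraft sum = sum(2^(-l_i)) = 0.7656, need <= 1. Result: satisfied (a binary prefix-free code with these lengths exists)

Yes


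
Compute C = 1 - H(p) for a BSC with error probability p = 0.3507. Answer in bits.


H(p) = -p*log2(p) - (1-p)*log2(1-p) = -0.3507*log2(0.3507) - 0.6493*log2(0.6493) = 0.530150 + 0.404542 = 0.9347. C = 1 - H(p) = 1 - 0.9347 = 0.0653

0.0653 bits


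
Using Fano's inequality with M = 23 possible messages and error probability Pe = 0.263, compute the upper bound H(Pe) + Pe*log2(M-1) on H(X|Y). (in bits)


H(Pe) = -Pe*log2(Pe) - (1-Pe)*log2(1-Pe) = -0.263*log2(0.263) - 0.737*log2(0.737) = 0.506766 + 0.324474 = 0.8312. Pe*log2(M-1) = 0.263*log2(22) = 1.172831. Bound = H(Pe) + Pe*log2(M-1) = 0.506766 + 0.324474 + 1.172831 = 2.0041

2.0041 bits


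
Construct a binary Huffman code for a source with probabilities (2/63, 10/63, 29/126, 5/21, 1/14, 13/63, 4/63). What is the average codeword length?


Huffman construction (repeatedly merge the two least-probable nodes; each merge adds 1 bit to every symbol beneath it): 2/63 + 4/63 = 2/21; 1/14 + 2/21 = 1/6; 10/63 + 1/6 = 41/126; 13/63 + 29/126 = 55/126; 5/21 + 41/126 = 71/126; 55/126 + 71/126 = 1. Resulting codeword lengths (in the order the probabilities were given): (5, 3, 2, 2, 4, 2, 5). L_avg = sum(p_i * l_i) = 2/63*5 + 10/63*3 + 29/126*2 + 5/21*2 + 1/14*4 + 13/63*2 + 4/63*5 = 163/63 = 2.5873

2.5873 bits


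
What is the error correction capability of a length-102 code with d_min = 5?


Correction capability = floor((d-1)/2) = floor((5-1)/2) = 2

2 errors


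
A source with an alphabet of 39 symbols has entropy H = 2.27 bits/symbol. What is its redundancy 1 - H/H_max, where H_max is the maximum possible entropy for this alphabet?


H_max = log2(K) = log2(39) = 5.2854 bits/symbol. Redundancy = 1 - H/H_max = 1 - 2.27/5.2854 = 1 - 0.4295 = 0.5705

0.5705


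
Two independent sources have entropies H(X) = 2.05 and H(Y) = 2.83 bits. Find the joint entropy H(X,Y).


For independent variables, H(X,Y) = H(X) + H(Y) = 2.05 + 2.83 = 4.88

4.88 bits


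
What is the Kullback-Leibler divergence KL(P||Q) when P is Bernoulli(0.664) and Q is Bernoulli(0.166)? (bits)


KL = p*log2(p/q) + (1-p)*log2((1-p)/(1-q)) = 0.664*log2(0.664/0.166) + 0.336*log2(0.336/0.834) = 0.8873

0.8873 bits


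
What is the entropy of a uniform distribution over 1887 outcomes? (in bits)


H = log2(n) = log2(1887) = 10.8819

10.8819 bits


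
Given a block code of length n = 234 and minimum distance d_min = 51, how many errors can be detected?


Detection capability = d_min - 1 = 51 - 1 = 50

50 errors


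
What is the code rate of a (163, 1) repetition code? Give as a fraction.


Rate = k/n = 1/163

1/163


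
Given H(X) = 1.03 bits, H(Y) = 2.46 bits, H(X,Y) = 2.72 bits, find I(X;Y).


I(X;Y) = H(X) + H(Y) - H(X,Y) = 1.03 + 2.46 - 2.72 = 0.77

0.77 bits


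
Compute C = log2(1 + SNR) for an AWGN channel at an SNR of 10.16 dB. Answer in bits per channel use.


SNR_linear = 10^(10.16/10) = 10.3753; C = log2(1 + SNR_linear) = log2(1 + 10.3753) = 3.5078

3.5078 bits/channel use


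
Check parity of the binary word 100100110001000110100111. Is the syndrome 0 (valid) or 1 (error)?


Syndrome = XOR of all bits = 1 XOR 0 XOR 0 XOR 1 XOR 0 XOR 0 XOR 1 XOR 1 XOR 0 XOR 0 XOR 0 XOR 1 XOR 0 XOR 0 XOR 0 XOR 1 XOR 1 XOR 0 XOR 1 XOR 0 XOR 0 XOR 1 XOR 1 XOR 1 = 1

1


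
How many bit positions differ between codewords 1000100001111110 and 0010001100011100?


Count differing positions: ^ . ^ . ^ . ^ ^ . ^ ^ . . . ^ . = 8 differences

8


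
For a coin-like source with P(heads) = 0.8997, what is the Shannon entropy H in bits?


H = -p*log2(p) - (1-p)*log2(1-p). -0.8997*log2(0.8997) = 0.137190; -0.1003*log2(0.1003) = 0.332756. H = 0.137190 + 0.332756 = 0.4699

0.4699 bits


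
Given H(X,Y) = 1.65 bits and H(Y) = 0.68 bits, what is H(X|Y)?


H(X|Y) = H(X,Y) - H(Y) = 1.65 - 0.68 = 0.97

0.97 bits


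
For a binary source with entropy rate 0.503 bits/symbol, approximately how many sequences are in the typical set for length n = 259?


log2|A_typical| = nH = 259 * 0.503 = 130.277, so |A_typical| ~ 2^130.277 = 1.649e+39

1.649e+39


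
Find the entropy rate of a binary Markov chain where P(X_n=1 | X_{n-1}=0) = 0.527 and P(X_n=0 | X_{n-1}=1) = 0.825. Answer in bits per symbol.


Stationary distribution: pi_0 = p10/(p01+p10) = 0.6102, pi_1 = 0.3898. Entropy rate H' = pi_0*H(p01) + pi_1*H(p10) = 0.6102*0.9979 + 0.3898*0.669 = 0.8697

0.8697 bits/symbol


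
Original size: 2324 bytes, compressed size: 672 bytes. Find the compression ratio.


Ratio = original / compressed = 2324 / 672 = 3.4583

3.4583


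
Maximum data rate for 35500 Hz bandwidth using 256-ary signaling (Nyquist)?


Rate = 2 * B * log2(M) = 2 * 35500 * 8.0 = 568000.0

568000.0 bps


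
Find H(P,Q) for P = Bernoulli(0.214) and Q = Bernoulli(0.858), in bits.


H(P,Q) = -p*log2(q) - (1-p)*log2(1-q). -0.214*log2(0.858) = 0.047283; -0.786*log2(0.142) = 2.213405. H(P,Q) = 0.047283 + 2.213405 = 2.2607

2.2607 bits


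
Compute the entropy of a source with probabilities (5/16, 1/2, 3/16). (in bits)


H = -sum(p_i * log2(p_i)). Terms: -(5/16)*log2(5/16) = 0.524397; -(1/2)*log2(1/2) = 0.500000; -(3/16)*log2(3/16) = 0.452820. H = 0.524397 + 0.500000 + 0.452820 = 1.4772

1.4772 bits


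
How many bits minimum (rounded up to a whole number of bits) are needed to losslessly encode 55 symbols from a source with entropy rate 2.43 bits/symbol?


Minimum bits >= n * H = 55 * 2.43 = 133.65, rounded up to a whole number of bits = 134

134 bits


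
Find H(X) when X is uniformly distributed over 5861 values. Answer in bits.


H = log2(n) = log2(5861) = 12.5169

12.5169 bits


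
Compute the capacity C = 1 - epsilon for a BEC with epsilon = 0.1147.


C = 1 - epsilon = 1 - 0.1147 = 0.8853

0.8853 bits


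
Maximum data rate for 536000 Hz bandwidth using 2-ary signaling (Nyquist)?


Rate = 2 * B * log2(M) = 2 * 536000 * 1.0 = 1072000.0

1072000.0 bps
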